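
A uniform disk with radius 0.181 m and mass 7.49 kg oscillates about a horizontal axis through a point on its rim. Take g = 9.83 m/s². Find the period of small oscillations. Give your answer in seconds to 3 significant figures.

1.04 s

I_cm = ½mr² = 0.1227 kg·m². The pivot is at distance d = 0.181 m from the centre of mass.
By the parallel-axis theorem, I = I_cm + md² = 0.1227 + 0.2454 = 0.3681 kg·m².
T = 2π√(I/(mgd)) = 2π√(0.3681/(7.49 × 9.83 × 0.181)) = 1.04 s.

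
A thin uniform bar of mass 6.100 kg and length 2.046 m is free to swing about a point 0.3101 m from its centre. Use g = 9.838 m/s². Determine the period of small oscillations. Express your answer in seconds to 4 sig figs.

2.400 s

For a physical pendulum T = 2π√(I/(mgd)), with d = 0.31010 m from pivot to centre of mass.
I_cm = mL²/12 = 6.100 × 2.046²/12 = 2.1279 kg·m²; I = I_cm + md² = 2.1279 + 6.100 × 0.31010² = 2.7145 kg·m².
T = 2π√(2.7145/(6.100 × 9.838 × 0.31010)) = 2.400 s.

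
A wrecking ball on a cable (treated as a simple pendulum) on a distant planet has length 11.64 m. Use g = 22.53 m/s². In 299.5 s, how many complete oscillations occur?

66

T = 2π√(L/g) = 2π√(11.64/22.53) = 4.5162 s.
Number of complete oscillations = ⌊299.5/4.5162⌋ = ⌊66.316⌋ = 66.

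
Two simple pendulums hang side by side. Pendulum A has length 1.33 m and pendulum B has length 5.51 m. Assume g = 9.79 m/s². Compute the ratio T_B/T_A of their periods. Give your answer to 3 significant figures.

2.04

T ∝ √L, so T_B/T_A = √(L_B/L_A) = √(5.51/1.33) = 2.04.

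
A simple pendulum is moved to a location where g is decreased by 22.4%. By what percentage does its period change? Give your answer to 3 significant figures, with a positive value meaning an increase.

13.5%

T ∝ 1/√g, so T'/T = 1/√(0.7760) = 1.135.
Percentage change in T = (1.135 − 1) × 100% = 13.5%.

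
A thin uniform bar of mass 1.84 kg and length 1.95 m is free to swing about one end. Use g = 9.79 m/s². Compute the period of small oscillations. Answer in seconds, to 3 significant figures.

For a physical pendulum T = 2π√(I/(mgd)), with d = 0.9750 m from pivot to centre of mass.
I_cm = mL²/12 = 1.84 × 1.95²/12 = 0.5830 kg·m²; I = I_cm + md² = 0.5830 + 1.84 × 0.9750² = 2.332 kg·m².
T = 2π√(2.332/(1.84 × 9.79 × 0.9750)) = 2.29 s.

2.29 s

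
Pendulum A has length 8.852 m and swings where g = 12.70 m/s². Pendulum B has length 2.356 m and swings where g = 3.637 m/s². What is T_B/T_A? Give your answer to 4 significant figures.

T = 2π√(L/g), so T_B/T_A = √((L_B/g_B)/(L_A/g_A)) = √((2.356/3.637)/(8.852/12.70)) = 0.9640.

0.9640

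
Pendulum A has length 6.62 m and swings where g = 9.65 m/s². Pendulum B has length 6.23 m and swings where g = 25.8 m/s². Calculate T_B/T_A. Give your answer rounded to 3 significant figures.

T = 2π√(L/g), so T_B/T_A = √((L_B/g_B)/(L_A/g_A)) = √((6.23/25.8)/(6.62/9.65)) = 0.593.

0.593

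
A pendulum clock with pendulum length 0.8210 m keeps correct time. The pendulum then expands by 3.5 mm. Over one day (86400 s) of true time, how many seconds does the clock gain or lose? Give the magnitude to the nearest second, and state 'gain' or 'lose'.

T ∝ √L, so T'/T = √(0.82450/0.8210) = 1.00213.
In 86400 s of true time the clock registers 86400/1.00213 = 86216.4 s, so it loses 184 s.

lose 184 s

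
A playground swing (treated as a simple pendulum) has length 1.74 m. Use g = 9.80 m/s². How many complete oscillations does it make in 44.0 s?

T = 2π√(L/g) = 2π√(1.74/9.80) = 2.648 s.
Number of complete oscillations = ⌊44.0/2.648⌋ = ⌊16.62⌋ = 16.

16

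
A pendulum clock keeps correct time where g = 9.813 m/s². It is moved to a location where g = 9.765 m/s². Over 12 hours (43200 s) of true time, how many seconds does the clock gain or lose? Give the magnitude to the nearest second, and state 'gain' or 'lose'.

The clock's period scales as T ∝ 1/√g, so T'/T = √(9.813/9.765) = 1.00245.
In 43200 s of true time the clock registers 43200/1.00245 = 43094.2 s, so it loses 106 s.

lose 106 s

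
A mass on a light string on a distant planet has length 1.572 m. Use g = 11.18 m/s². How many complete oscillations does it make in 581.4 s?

T = 2π√(L/g) = 2π√(1.572/11.18) = 2.3561 s.
Number of complete oscillations = ⌊581.4/2.3561⌋ = ⌊246.77⌋ = 246.

246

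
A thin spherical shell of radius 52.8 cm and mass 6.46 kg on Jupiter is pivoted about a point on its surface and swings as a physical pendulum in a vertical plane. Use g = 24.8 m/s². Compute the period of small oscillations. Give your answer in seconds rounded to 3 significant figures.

I_cm = (2/3)mr² = 1.201 kg·m². The pivot is at distance d = 0.528 m from the centre of mass.
By the parallel-axis theorem, I = I_cm + md² = 1.201 + 1.801 = 3.002 kg·m².
T = 2π√(I/(mgd)) = 2π√(3.002/(6.46 × 24.8 × 0.528)) = 1.18 s.

1.18 s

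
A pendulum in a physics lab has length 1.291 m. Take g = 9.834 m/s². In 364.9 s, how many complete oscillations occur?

160

T = 2π√(L/g) = 2π√(1.291/9.834) = 2.2766 s.
Number of complete oscillations = ⌊364.9/2.2766⌋ = ⌊160.29⌋ = 160.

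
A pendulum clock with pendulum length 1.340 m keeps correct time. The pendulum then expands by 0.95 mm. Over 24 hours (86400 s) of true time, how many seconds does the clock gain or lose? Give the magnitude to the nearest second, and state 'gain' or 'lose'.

lose 31 s

T ∝ √L, so T'/T = √(1.34095/1.340) = 1.00035.
In 86400 s of true time the clock registers 86400/1.00035 = 86369.4 s, so it loses 31 s.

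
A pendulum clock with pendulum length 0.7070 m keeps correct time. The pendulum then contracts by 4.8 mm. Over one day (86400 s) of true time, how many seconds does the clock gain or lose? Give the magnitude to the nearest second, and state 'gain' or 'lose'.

T ∝ √L, so T'/T = √(0.70220/0.7070) = 0.996600.
In 86400 s of true time the clock registers 86400/0.996600 = 86694.8 s, so it gains 295 s.

gain 295 s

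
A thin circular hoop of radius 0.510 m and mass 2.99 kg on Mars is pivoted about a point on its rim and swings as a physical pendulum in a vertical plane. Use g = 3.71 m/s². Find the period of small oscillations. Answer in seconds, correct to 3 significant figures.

I_cm = mr² = 0.7777 kg·m². The pivot is at distance d = 0.510 m from the centre of mass.
By the parallel-axis theorem, I = I_cm + md² = 0.7777 + 0.7777 = 1.555 kg·m².
T = 2π√(I/(mgd)) = 2π√(1.555/(2.99 × 3.71 × 0.510)) = 3.29 s.

3.29 s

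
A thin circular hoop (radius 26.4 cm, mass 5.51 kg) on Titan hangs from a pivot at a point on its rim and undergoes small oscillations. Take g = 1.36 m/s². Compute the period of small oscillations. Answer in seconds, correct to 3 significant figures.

3.91 s

I_cm = mr² = 0.3840 kg·m². The pivot is at distance d = 0.264 m from the centre of mass.
By the parallel-axis theorem, I = I_cm + md² = 0.3840 + 0.3840 = 0.7680 kg·m².
T = 2π√(I/(mgd)) = 2π√(0.7680/(5.51 × 1.36 × 0.264)) = 3.91 s.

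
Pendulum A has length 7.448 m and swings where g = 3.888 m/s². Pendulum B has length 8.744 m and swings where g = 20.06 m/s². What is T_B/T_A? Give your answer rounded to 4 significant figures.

T = 2π√(L/g), so T_B/T_A = √((L_B/g_B)/(L_A/g_A)) = √((8.744/20.06)/(7.448/3.888)) = 0.4770.

0.4770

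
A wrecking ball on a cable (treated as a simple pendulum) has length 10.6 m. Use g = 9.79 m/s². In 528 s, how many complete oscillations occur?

T = 2π√(L/g) = 2π√(10.6/9.79) = 6.538 s.
Number of complete oscillations = ⌊528/6.538⌋ = ⌊80.76⌋ = 80.

80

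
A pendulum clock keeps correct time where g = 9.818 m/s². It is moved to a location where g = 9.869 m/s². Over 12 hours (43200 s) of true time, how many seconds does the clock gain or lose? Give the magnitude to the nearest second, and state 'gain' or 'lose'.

The clock's period scales as T ∝ 1/√g, so T'/T = √(9.818/9.869) = 0.997413.
In 43200 s of true time the clock registers 43200/0.997413 = 43312.1 s, so it gains 112 s.

gain 112 s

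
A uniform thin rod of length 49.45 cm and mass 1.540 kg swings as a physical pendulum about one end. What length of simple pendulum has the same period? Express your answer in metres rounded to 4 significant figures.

The equivalent simple-pendulum length is L_eq = I/(md), where I is about the pivot and d = 0.24725 m.
I_cm = (1/12)mL² = 0.031381 kg·m², so I = I_cm + md² = 0.031381 + 0.094144 = 0.12553 kg·m².
L_eq = 0.12553/(1.540 × 0.24725) = 0.3297 m.

0.3297 m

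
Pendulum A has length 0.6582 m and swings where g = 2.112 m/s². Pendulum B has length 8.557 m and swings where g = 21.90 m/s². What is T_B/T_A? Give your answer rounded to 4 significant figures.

1.120

T = 2π√(L/g), so T_B/T_A = √((L_B/g_B)/(L_A/g_A)) = √((8.557/21.90)/(0.6582/2.112)) = 1.120.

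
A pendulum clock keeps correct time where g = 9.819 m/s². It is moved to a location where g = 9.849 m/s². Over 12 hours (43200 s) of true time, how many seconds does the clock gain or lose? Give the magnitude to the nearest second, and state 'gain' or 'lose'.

The clock's period scales as T ∝ 1/√g, so T'/T = √(9.819/9.849) = 0.998476.
In 43200 s of true time the clock registers 43200/0.998476 = 43265.9 s, so it gains 66 s.

gain 66 s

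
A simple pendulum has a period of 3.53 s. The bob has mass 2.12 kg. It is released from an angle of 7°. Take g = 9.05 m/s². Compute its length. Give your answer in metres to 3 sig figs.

From T = 2π√(L/g), L = gT²/(4π²) = 9.05 × 3.530²/(4π²) = 2.86 m.

2.86 m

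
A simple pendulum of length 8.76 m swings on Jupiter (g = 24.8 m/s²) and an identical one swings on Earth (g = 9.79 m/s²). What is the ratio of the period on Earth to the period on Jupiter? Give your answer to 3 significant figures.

1.59

T ∝ 1/√g, so T₂/T₁ = √(g₁/g₂) = √(24.8/9.79) = 1.59.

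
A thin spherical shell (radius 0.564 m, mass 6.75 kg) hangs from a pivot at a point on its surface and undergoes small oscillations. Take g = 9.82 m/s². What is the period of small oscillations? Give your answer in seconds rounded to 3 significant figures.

1.94 s

I_cm = (2/3)mr² = 1.431 kg·m². The pivot is at distance d = 0.564 m from the centre of mass.
By the parallel-axis theorem, I = I_cm + md² = 1.431 + 2.147 = 3.579 kg·m².
T = 2π√(I/(mgd)) = 2π√(3.579/(6.75 × 9.82 × 0.564)) = 1.94 s.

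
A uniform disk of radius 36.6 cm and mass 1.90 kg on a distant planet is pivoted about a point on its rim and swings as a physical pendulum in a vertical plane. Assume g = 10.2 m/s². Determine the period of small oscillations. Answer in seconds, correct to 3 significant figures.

I_cm = ½mr² = 0.1273 kg·m². The pivot is at distance d = 0.366 m from the centre of mass.
By the parallel-axis theorem, I = I_cm + md² = 0.1273 + 0.2545 = 0.3818 kg·m².
T = 2π√(I/(mgd)) = 2π√(0.3818/(1.90 × 10.2 × 0.366)) = 1.46 s.

1.46 s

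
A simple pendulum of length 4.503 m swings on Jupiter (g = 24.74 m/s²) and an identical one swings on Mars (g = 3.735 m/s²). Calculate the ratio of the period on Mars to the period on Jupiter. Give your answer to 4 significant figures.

2.574

T ∝ 1/√g, so T₂/T₁ = √(g₁/g₂) = √(24.74/3.735) = 2.574.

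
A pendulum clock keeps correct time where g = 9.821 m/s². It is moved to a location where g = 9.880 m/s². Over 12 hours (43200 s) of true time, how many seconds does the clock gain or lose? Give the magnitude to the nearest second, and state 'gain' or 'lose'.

The clock's period scales as T ∝ 1/√g, so T'/T = √(9.821/9.880) = 0.997010.
In 43200 s of true time the clock registers 43200/0.997010 = 43329.6 s, so it gains 130 s.

gain 130 s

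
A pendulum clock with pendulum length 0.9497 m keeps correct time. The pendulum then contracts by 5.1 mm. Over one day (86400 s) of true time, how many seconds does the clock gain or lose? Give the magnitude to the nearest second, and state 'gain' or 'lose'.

gain 233 s

T ∝ √L, so T'/T = √(0.94460/0.9497) = 0.997311.
In 86400 s of true time the clock registers 86400/0.997311 = 86632.9 s, so it gains 233 s.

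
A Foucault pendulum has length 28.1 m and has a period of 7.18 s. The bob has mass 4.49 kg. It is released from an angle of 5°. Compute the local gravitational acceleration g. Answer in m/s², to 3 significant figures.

From T = 2π√(L/g), g = 4π²L/T² = 4π² × 28.1/7.180² = 21.5 m/s².

21.5 m/s²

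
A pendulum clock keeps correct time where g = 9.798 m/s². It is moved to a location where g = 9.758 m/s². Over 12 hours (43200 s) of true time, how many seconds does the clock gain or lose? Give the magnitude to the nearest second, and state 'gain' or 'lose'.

lose 88 s

The clock's period scales as T ∝ 1/√g, so T'/T = √(9.798/9.758) = 1.00205.
In 43200 s of true time the clock registers 43200/1.00205 = 43111.7 s, so it loses 88 s.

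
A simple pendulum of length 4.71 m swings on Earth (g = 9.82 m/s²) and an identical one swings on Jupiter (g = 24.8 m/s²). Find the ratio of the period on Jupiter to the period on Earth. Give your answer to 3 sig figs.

0.629

T ∝ 1/√g, so T₂/T₁ = √(g₁/g₂) = √(9.82/24.8) = 0.629.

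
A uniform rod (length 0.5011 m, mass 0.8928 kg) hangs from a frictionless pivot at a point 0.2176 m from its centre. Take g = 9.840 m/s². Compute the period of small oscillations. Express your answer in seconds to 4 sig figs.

For a physical pendulum T = 2π√(I/(mgd)), with d = 0.21760 m from pivot to centre of mass.
I_cm = mL²/12 = 0.8928 × 0.5011²/12 = 0.018682 kg·m²; I = I_cm + md² = 0.018682 + 0.8928 × 0.21760² = 0.060956 kg·m².
T = 2π√(0.060956/(0.8928 × 9.840 × 0.21760)) = 1.122 s.

1.122 s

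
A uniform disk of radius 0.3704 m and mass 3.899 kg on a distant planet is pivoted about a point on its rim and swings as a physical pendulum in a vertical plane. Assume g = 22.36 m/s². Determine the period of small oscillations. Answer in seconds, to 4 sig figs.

I_cm = ½mr² = 0.26746 kg·m². The pivot is at distance d = 0.3704 m from the centre of mass.
By the parallel-axis theorem, I = I_cm + md² = 0.26746 + 0.53493 = 0.80239 kg·m².
T = 2π√(I/(mgd)) = 2π√(0.80239/(3.899 × 22.36 × 0.3704)) = 0.9904 s.

0.9904 s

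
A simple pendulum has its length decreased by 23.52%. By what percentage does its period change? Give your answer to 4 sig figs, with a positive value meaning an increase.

T ∝ √L, so T'/T = √(0.76480) = 0.87453.
Percentage change in T = (0.87453 − 1) × 100% = -12.55%.

-12.55%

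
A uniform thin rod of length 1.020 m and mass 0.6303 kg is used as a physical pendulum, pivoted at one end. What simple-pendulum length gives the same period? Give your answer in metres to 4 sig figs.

The equivalent simple-pendulum length is L_eq = I/(md), where I is about the pivot and d = 0.51000 m.
I_cm = (1/12)mL² = 0.054647 kg·m², so I = I_cm + md² = 0.054647 + 0.16394 = 0.21859 kg·m².
L_eq = 0.21859/(0.6303 × 0.51000) = 0.6800 m.

0.6800 m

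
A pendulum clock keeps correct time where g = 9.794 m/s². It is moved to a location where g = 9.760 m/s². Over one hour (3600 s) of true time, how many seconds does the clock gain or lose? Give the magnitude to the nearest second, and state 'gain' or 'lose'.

The clock's period scales as T ∝ 1/√g, so T'/T = √(9.794/9.760) = 1.00174.
In 3600 s of true time the clock registers 3600/1.00174 = 3593.7 s, so it loses 6 s.

lose 6 s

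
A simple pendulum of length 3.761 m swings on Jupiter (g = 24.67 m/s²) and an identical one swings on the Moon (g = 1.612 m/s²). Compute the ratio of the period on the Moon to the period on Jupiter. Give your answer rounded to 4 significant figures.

3.912

T ∝ 1/√g, so T₂/T₁ = √(g₁/g₂) = √(24.67/1.612) = 3.912.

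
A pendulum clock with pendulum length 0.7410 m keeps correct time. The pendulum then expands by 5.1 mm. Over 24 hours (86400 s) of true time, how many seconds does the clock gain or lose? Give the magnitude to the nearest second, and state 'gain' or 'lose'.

T ∝ √L, so T'/T = √(0.74610/0.7410) = 1.00344.
In 86400 s of true time the clock registers 86400/1.00344 = 86104.2 s, so it loses 296 s.

lose 296 s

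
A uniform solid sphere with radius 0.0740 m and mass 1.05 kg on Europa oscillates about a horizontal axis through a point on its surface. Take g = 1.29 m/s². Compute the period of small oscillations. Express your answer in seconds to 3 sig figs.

I_cm = (2/5)mr² = 0.002300 kg·m². The pivot is at distance d = 0.0740 m from the centre of mass.
By the parallel-axis theorem, I = I_cm + md² = 0.002300 + 0.005750 = 0.008050 kg·m².
T = 2π√(I/(mgd)) = 2π√(0.008050/(1.05 × 1.29 × 0.0740)) = 1.78 s.

1.78 s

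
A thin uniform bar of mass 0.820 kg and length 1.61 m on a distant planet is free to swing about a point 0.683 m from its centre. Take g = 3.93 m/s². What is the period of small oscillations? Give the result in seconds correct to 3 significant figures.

3.17 s

For a physical pendulum T = 2π√(I/(mgd)), with d = 0.6830 m from pivot to centre of mass.
I_cm = mL²/12 = 0.820 × 1.61²/12 = 0.1771 kg·m²; I = I_cm + md² = 0.1771 + 0.820 × 0.6830² = 0.5596 kg·m².
T = 2π√(0.5596/(0.820 × 3.93 × 0.6830)) = 3.17 s.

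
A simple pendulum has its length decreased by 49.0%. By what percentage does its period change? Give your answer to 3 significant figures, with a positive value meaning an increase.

T ∝ √L, so T'/T = √(0.5100) = 0.7141.
Percentage change in T = (0.7141 − 1) × 100% = -28.6%.

-28.6%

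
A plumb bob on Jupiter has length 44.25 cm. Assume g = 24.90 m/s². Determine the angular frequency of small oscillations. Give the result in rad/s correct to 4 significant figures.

7.501 rad/s

ω = √(g/L) = √(24.90/0.4425) = 7.501 rad/s.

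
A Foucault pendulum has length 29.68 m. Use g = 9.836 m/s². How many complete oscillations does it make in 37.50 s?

3

T = 2π√(L/g) = 2π√(29.68/9.836) = 10.914 s.
Number of complete oscillations = ⌊37.50/10.914⌋ = ⌊3.4358⌋ = 3.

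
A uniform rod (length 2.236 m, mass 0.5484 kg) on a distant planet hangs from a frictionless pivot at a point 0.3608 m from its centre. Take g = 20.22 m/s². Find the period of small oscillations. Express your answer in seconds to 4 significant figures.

For a physical pendulum T = 2π√(I/(mgd)), with d = 0.36080 m from pivot to centre of mass.
I_cm = mL²/12 = 0.5484 × 2.236²/12 = 0.22849 kg·m²; I = I_cm + md² = 0.22849 + 0.5484 × 0.36080² = 0.29987 kg·m².
T = 2π√(0.29987/(0.5484 × 20.22 × 0.36080)) = 1.720 s.

1.720 s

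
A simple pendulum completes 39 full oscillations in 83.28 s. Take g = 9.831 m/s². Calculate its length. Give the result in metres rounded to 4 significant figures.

T = 83.28/39 = 2.1354 s.
From T = 2π√(L/g), L = gT²/(4π²) = 9.831 × 2.1354²/(4π²) = 1.136 m.

1.136 m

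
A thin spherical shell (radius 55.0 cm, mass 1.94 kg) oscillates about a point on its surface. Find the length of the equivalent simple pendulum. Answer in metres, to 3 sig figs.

0.917 m

The equivalent simple-pendulum length is L_eq = I/(md), where I is about the pivot and d = 0.5500 m.
I_cm = (2/3)mR² = 0.3912 kg·m², so I = I_cm + md² = 0.3912 + 0.5869 = 0.9781 kg·m².
L_eq = 0.9781/(1.94 × 0.5500) = 0.917 m.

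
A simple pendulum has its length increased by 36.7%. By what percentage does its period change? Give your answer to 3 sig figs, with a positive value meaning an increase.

T ∝ √L, so T'/T = √(1.367) = 1.169.
Percentage change in T = (1.169 − 1) × 100% = 16.9%.

16.9%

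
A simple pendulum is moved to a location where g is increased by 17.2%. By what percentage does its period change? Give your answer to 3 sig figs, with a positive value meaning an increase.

-7.63%

T ∝ 1/√g, so T'/T = 1/√(1.172) = 0.9237.
Percentage change in T = (0.9237 − 1) × 100% = -7.63%.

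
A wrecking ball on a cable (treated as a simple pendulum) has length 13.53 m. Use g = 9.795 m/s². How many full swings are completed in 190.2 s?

T = 2π√(L/g) = 2π√(13.53/9.795) = 7.3846 s.
Number of complete oscillations = ⌊190.2/7.3846⌋ = ⌊25.756⌋ = 25.

25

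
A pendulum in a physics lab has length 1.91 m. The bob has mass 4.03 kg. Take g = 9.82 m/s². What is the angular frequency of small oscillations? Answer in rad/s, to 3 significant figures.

ω = √(g/L) = √(9.82/1.91) = 2.27 rad/s.

2.27 rad/s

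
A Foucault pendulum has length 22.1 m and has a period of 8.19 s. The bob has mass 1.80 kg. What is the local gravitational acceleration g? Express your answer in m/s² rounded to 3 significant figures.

From T = 2π√(L/g), g = 4π²L/T² = 4π² × 22.1/8.190² = 13.0 m/s².

13.0 m/s²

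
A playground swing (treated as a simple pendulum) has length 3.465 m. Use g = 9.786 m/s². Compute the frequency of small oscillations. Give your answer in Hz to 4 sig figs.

0.2675 Hz

T = 2π√(L/g) = 2π√(3.465/9.786) = 3.7388 s, so f = 1/T = 0.2675 Hz.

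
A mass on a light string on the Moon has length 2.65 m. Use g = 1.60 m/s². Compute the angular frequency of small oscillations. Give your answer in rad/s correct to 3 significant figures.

0.777 rad/s

ω = √(g/L) = √(1.60/2.65) = 0.777 rad/s.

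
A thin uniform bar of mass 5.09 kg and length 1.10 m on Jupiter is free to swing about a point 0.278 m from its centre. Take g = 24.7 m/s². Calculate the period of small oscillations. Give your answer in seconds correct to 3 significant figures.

For a physical pendulum T = 2π√(I/(mgd)), with d = 0.2780 m from pivot to centre of mass.
I_cm = mL²/12 = 5.09 × 1.10²/12 = 0.5132 kg·m²; I = I_cm + md² = 0.5132 + 5.09 × 0.2780² = 0.9066 kg·m².
T = 2π√(0.9066/(5.09 × 24.7 × 0.2780)) = 1.01 s.

1.01 s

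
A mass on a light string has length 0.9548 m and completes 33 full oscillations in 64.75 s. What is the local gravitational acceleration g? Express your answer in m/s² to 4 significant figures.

9.791 m/s²

T = 64.75/33 = 1.9621 s.
From T = 2π√(L/g), g = 4π²L/T² = 4π² × 0.9548/1.9621² = 9.791 m/s².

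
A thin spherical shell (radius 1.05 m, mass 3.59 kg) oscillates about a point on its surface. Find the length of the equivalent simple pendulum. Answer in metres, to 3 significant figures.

The equivalent simple-pendulum length is L_eq = I/(md), where I is about the pivot and d = 1.050 m.
I_cm = (2/3)mR² = 2.639 kg·m², so I = I_cm + md² = 2.639 + 3.958 = 6.597 kg·m².
L_eq = 6.597/(3.59 × 1.050) = 1.75 m.

1.75 m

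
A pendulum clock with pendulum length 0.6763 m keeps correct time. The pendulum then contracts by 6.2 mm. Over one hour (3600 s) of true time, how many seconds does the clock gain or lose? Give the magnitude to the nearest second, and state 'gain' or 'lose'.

gain 17 s

T ∝ √L, so T'/T = √(0.67010/0.6763) = 0.995406.
In 3600 s of true time the clock registers 3600/0.995406 = 3616.6 s, so it gains 17 s.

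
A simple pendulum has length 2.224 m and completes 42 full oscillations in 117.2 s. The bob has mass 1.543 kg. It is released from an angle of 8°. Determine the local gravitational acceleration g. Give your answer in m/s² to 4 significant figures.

T = 117.2/42 = 2.7905 s.
From T = 2π√(L/g), g = 4π²L/T² = 4π² × 2.224/2.7905² = 11.28 m/s².

11.28 m/s²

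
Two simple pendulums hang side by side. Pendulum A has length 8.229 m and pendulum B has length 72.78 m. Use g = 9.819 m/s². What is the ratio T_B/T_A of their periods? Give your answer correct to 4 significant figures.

T ∝ √L, so T_B/T_A = √(L_B/L_A) = √(72.78/8.229) = 2.974.

2.974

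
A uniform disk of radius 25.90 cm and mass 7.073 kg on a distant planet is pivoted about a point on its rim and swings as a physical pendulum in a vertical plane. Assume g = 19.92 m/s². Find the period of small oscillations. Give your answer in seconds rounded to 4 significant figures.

I_cm = ½mr² = 0.23723 kg·m². The pivot is at distance d = 0.2590 m from the centre of mass.
By the parallel-axis theorem, I = I_cm + md² = 0.23723 + 0.47446 = 0.71170 kg·m².
T = 2π√(I/(mgd)) = 2π√(0.71170/(7.073 × 19.92 × 0.2590)) = 0.8775 s.

0.8775 s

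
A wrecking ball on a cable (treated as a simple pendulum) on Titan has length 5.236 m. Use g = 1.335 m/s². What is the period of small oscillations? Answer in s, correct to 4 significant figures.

12.44 s

T = 2π√(L/g) = 2π√(5.236/1.335) = 2π × 1.9804 = 12.44 s.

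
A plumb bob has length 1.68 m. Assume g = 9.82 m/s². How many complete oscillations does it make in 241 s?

T = 2π√(L/g) = 2π√(1.68/9.82) = 2.599 s.
Number of complete oscillations = ⌊241/2.599⌋ = ⌊92.73⌋ = 92.

92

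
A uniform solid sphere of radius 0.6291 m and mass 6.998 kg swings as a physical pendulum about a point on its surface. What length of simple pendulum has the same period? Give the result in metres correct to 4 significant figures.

0.8807 m

The equivalent simple-pendulum length is L_eq = I/(md), where I is about the pivot and d = 0.62910 m.
I_cm = (2/5)mR² = 1.1078 kg·m², so I = I_cm + md² = 1.1078 + 2.7696 = 3.8774 kg·m².
L_eq = 3.8774/(6.998 × 0.62910) = 0.8807 m.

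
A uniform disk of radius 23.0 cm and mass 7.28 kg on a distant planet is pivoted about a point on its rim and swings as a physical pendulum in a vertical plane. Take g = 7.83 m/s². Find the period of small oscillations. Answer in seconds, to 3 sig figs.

1.32 s

I_cm = ½mr² = 0.1926 kg·m². The pivot is at distance d = 0.230 m from the centre of mass.
By the parallel-axis theorem, I = I_cm + md² = 0.1926 + 0.3851 = 0.5777 kg·m².
T = 2π√(I/(mgd)) = 2π√(0.5777/(7.28 × 7.83 × 0.230)) = 1.32 s.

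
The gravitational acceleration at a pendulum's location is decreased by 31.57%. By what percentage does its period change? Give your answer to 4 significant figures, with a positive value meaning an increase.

T ∝ 1/√g, so T'/T = 1/√(0.68430) = 1.2089.
Percentage change in T = (1.2089 − 1) × 100% = 20.89%.

20.89%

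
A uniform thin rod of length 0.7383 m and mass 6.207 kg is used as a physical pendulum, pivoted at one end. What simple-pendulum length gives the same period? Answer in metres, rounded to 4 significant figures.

0.4922 m

The equivalent simple-pendulum length is L_eq = I/(md), where I is about the pivot and d = 0.36915 m.
I_cm = (1/12)mL² = 0.28195 kg·m², so I = I_cm + md² = 0.28195 + 0.84584 = 1.1278 kg·m².
L_eq = 1.1278/(6.207 × 0.36915) = 0.4922 m.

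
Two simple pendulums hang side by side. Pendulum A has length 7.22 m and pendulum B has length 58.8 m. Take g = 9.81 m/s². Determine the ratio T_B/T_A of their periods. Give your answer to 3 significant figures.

T ∝ √L, so T_B/T_A = √(L_B/L_A) = √(58.8/7.22) = 2.85.

2.85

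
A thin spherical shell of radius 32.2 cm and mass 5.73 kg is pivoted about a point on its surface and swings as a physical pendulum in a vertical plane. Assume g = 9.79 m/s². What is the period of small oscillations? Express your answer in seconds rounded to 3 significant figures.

I_cm = (2/3)mr² = 0.3961 kg·m². The pivot is at distance d = 0.322 m from the centre of mass.
By the parallel-axis theorem, I = I_cm + md² = 0.3961 + 0.5941 = 0.9902 kg·m².
T = 2π√(I/(mgd)) = 2π√(0.9902/(5.73 × 9.79 × 0.322)) = 1.47 s.

1.47 s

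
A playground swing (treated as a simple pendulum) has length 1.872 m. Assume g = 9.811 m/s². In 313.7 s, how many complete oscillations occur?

T = 2π√(L/g) = 2π√(1.872/9.811) = 2.7446 s.
Number of complete oscillations = ⌊313.7/2.7446⌋ = ⌊114.30⌋ = 114.

114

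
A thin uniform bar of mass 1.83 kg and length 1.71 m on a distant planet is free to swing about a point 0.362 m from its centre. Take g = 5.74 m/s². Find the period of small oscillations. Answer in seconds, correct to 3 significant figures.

2.67 s

For a physical pendulum T = 2π√(I/(mgd)), with d = 0.3620 m from pivot to centre of mass.
I_cm = mL²/12 = 1.83 × 1.71²/12 = 0.4459 kg·m²; I = I_cm + md² = 0.4459 + 1.83 × 0.3620² = 0.6857 kg·m².
T = 2π√(0.6857/(1.83 × 5.74 × 0.3620)) = 2.67 s.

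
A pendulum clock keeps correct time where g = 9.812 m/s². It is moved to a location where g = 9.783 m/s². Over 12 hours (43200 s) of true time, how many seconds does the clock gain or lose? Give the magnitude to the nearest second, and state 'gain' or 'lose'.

The clock's period scales as T ∝ 1/√g, so T'/T = √(9.812/9.783) = 1.00148.
In 43200 s of true time the clock registers 43200/1.00148 = 43136.1 s, so it loses 64 s.

lose 64 s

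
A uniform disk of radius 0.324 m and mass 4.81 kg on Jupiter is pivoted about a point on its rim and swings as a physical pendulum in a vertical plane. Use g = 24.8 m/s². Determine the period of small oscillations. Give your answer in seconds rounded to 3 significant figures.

I_cm = ½mr² = 0.2525 kg·m². The pivot is at distance d = 0.324 m from the centre of mass.
By the parallel-axis theorem, I = I_cm + md² = 0.2525 + 0.5049 = 0.7574 kg·m².
T = 2π√(I/(mgd)) = 2π√(0.7574/(4.81 × 24.8 × 0.324)) = 0.880 s.

0.880 s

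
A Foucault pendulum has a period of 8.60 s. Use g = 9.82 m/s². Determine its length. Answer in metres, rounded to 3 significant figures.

From T = 2π√(L/g), L = gT²/(4π²) = 9.82 × 8.600²/(4π²) = 18.4 m.

18.4 m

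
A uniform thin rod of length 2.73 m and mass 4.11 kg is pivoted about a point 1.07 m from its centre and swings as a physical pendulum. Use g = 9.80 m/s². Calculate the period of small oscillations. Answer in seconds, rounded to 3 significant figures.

For a physical pendulum T = 2π√(I/(mgd)), with d = 1.070 m from pivot to centre of mass.
I_cm = mL²/12 = 4.11 × 2.73²/12 = 2.553 kg·m²; I = I_cm + md² = 2.553 + 4.11 × 1.070² = 7.258 kg·m².
T = 2π√(7.258/(4.11 × 9.80 × 1.070)) = 2.58 s.

2.58 s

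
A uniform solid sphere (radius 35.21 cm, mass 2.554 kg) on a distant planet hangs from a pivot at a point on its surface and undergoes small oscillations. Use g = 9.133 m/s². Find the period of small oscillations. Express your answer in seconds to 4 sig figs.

1.460 s

I_cm = (2/5)mr² = 0.12665 kg·m². The pivot is at distance d = 0.3521 m from the centre of mass.
By the parallel-axis theorem, I = I_cm + md² = 0.12665 + 0.31663 = 0.44328 kg·m².
T = 2π√(I/(mgd)) = 2π√(0.44328/(2.554 × 9.133 × 0.3521)) = 1.460 s.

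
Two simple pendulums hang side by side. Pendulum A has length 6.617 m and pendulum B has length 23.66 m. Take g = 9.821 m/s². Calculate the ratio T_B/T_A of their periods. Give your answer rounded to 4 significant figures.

1.891

T ∝ √L, so T_B/T_A = √(L_B/L_A) = √(23.66/6.617) = 1.891.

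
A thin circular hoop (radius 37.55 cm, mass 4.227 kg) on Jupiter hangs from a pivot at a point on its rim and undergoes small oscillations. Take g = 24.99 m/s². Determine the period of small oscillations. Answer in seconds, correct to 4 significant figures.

I_cm = mr² = 0.59601 kg·m². The pivot is at distance d = 0.3755 m from the centre of mass.
By the parallel-axis theorem, I = I_cm + md² = 0.59601 + 0.59601 = 1.1920 kg·m².
T = 2π√(I/(mgd)) = 2π√(1.1920/(4.227 × 24.99 × 0.3755)) = 1.089 s.

1.089 s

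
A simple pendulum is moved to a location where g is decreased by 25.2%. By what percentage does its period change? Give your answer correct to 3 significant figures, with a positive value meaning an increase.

15.6%

T ∝ 1/√g, so T'/T = 1/√(0.7480) = 1.156.
Percentage change in T = (1.156 − 1) × 100% = 15.6%.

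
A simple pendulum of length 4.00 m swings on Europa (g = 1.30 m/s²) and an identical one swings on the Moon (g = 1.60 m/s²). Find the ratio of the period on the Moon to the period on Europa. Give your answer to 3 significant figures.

0.901

T ∝ 1/√g, so T₂/T₁ = √(g₁/g₂) = √(1.30/1.60) = 0.901.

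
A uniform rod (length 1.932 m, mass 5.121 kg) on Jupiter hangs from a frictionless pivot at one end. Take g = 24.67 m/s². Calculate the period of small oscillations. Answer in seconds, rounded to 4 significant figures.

1.436 s

For a physical pendulum T = 2π√(I/(mgd)), with d = 0.96600 m from pivot to centre of mass.
I_cm = mL²/12 = 5.121 × 1.932²/12 = 1.5929 kg·m²; I = I_cm + md² = 1.5929 + 5.121 × 0.96600² = 6.3716 kg·m².
T = 2π√(6.3716/(5.121 × 24.67 × 0.96600)) = 1.436 s.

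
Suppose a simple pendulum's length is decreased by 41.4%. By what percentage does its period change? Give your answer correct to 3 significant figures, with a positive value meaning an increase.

T ∝ √L, so T'/T = √(0.5860) = 0.7655.
Percentage change in T = (0.7655 − 1) × 100% = -23.4%.

-23.4%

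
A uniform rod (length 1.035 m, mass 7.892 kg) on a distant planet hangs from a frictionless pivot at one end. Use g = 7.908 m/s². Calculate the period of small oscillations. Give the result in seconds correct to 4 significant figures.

1.856 s

For a physical pendulum T = 2π√(I/(mgd)), with d = 0.51750 m from pivot to centre of mass.
I_cm = mL²/12 = 7.892 × 1.035²/12 = 0.70451 kg·m²; I = I_cm + md² = 0.70451 + 7.892 × 0.51750² = 2.8180 kg·m².
T = 2π√(2.8180/(7.892 × 7.908 × 0.51750)) = 1.856 s.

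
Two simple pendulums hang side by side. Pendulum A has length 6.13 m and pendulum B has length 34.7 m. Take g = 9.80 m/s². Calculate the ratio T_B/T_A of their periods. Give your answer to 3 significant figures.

T ∝ √L, so T_B/T_A = √(L_B/L_A) = √(34.7/6.13) = 2.38.

2.38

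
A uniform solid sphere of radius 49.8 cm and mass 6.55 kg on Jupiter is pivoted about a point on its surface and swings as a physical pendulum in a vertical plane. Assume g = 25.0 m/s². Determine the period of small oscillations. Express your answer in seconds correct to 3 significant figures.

1.05 s

I_cm = (2/5)mr² = 0.6498 kg·m². The pivot is at distance d = 0.498 m from the centre of mass.
By the parallel-axis theorem, I = I_cm + md² = 0.6498 + 1.624 = 2.274 kg·m².
T = 2π√(I/(mgd)) = 2π√(2.274/(6.55 × 25.0 × 0.498)) = 1.05 s.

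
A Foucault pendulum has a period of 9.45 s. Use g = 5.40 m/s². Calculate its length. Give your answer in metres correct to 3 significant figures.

12.2 m

From T = 2π√(L/g), L = gT²/(4π²) = 5.40 × 9.450²/(4π²) = 12.2 m.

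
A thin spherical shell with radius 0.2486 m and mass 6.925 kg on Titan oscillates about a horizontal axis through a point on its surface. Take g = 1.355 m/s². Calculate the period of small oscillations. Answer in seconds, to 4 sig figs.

3.474 s

I_cm = (2/3)mr² = 0.28532 kg·m². The pivot is at distance d = 0.2486 m from the centre of mass.
By the parallel-axis theorem, I = I_cm + md² = 0.28532 + 0.42798 = 0.71330 kg·m².
T = 2π√(I/(mgd)) = 2π√(0.71330/(6.925 × 1.355 × 0.2486)) = 3.474 s.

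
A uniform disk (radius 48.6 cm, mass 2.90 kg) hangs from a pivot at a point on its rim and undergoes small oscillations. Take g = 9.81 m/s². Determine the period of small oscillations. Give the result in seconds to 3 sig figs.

I_cm = ½mr² = 0.3425 kg·m². The pivot is at distance d = 0.486 m from the centre of mass.
By the parallel-axis theorem, I = I_cm + md² = 0.3425 + 0.6850 = 1.027 kg·m².
T = 2π√(I/(mgd)) = 2π√(1.027/(2.90 × 9.81 × 0.486)) = 1.71 s.

1.71 s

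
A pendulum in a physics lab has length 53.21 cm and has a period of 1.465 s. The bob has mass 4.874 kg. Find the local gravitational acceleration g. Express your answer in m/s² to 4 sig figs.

From T = 2π√(L/g), g = 4π²L/T² = 4π² × 0.5321/1.4650² = 9.788 m/s².

9.788 m/s²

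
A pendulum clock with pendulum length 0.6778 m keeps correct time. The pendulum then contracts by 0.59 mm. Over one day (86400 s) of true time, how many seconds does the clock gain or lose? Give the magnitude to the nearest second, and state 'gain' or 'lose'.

gain 38 s

T ∝ √L, so T'/T = √(0.67721/0.6778) = 0.999565.
In 86400 s of true time the clock registers 86400/0.999565 = 86437.6 s, so it gains 38 s.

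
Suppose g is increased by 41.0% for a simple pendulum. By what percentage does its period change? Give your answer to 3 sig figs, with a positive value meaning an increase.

-15.8%

T ∝ 1/√g, so T'/T = 1/√(1.410) = 0.8422.
Percentage change in T = (0.8422 − 1) × 100% = -15.8%.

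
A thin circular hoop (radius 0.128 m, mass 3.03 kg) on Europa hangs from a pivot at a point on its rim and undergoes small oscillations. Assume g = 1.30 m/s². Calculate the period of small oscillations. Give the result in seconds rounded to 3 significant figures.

I_cm = mr² = 0.04964 kg·m². The pivot is at distance d = 0.128 m from the centre of mass.
By the parallel-axis theorem, I = I_cm + md² = 0.04964 + 0.04964 = 0.09929 kg·m².
T = 2π√(I/(mgd)) = 2π√(0.09929/(3.03 × 1.30 × 0.128)) = 2.79 s.

2.79 s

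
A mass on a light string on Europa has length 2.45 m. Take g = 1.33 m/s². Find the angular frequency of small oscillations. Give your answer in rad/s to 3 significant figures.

0.737 rad/s

ω = √(g/L) = √(1.33/2.45) = 0.737 rad/s.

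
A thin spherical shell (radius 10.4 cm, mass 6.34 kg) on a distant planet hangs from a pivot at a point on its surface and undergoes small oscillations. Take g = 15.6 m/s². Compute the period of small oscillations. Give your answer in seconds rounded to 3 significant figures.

0.662 s

I_cm = (2/3)mr² = 0.04572 kg·m². The pivot is at distance d = 0.104 m from the centre of mass.
By the parallel-axis theorem, I = I_cm + md² = 0.04572 + 0.06857 = 0.1143 kg·m².
T = 2π√(I/(mgd)) = 2π√(0.1143/(6.34 × 15.6 × 0.104)) = 0.662 s.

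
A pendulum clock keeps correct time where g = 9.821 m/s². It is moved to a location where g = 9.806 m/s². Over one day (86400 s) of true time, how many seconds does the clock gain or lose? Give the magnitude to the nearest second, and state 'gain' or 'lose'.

The clock's period scales as T ∝ 1/√g, so T'/T = √(9.821/9.806) = 1.00076.
In 86400 s of true time the clock registers 86400/1.00076 = 86334.0 s, so it loses 66 s.

lose 66 s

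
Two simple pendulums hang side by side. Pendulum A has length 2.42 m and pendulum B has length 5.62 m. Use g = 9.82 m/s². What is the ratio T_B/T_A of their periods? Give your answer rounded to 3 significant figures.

1.52

T ∝ √L, so T_B/T_A = √(L_B/L_A) = √(5.62/2.42) = 1.52.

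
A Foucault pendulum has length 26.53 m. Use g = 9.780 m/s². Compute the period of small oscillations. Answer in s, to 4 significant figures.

10.35 s

T = 2π√(L/g) = 2π√(26.53/9.780) = 2π × 1.6470 = 10.35 s.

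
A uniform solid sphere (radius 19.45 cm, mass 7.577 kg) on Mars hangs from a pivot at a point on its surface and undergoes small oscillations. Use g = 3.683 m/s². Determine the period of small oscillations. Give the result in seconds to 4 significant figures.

I_cm = (2/5)mr² = 0.11466 kg·m². The pivot is at distance d = 0.1945 m from the centre of mass.
By the parallel-axis theorem, I = I_cm + md² = 0.11466 + 0.28664 = 0.40130 kg·m².
T = 2π√(I/(mgd)) = 2π√(0.40130/(7.577 × 3.683 × 0.1945)) = 1.708 s.

1.708 s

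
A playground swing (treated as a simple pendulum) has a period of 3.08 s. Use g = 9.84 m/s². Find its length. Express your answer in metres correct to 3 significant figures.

2.36 m

From T = 2π√(L/g), L = gT²/(4π²) = 9.84 × 3.080²/(4π²) = 2.36 m.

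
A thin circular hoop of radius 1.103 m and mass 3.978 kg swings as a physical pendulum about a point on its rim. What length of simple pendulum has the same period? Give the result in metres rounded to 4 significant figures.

The equivalent simple-pendulum length is L_eq = I/(md), where I is about the pivot and d = 1.1030 m.
I_cm = mR² = 4.8397 kg·m², so I = I_cm + md² = 4.8397 + 4.8397 = 9.6793 kg·m².
L_eq = 9.6793/(3.978 × 1.1030) = 2.206 m.

2.206 m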